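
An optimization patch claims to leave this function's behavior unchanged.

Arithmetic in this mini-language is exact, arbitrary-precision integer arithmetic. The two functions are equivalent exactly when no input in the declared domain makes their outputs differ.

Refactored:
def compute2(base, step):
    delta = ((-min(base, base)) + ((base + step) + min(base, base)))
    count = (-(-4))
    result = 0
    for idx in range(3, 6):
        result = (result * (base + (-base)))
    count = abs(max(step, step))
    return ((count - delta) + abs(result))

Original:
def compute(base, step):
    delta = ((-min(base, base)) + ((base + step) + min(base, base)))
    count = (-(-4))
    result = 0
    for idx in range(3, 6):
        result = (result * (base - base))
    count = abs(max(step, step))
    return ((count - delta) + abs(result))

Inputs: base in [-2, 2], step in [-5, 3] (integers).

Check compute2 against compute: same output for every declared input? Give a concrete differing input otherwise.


Side by side, the visible changes include: arithmetic usage differs.
As a probe, take base=-2, step=2: compute runs delta := 0 | count := 4 | result := 0 | iter idx=3: | result := 0 | iter idx=4: | result := 0 | iter idx=5: | result := 0 | count := 2 | result 2; compute2 runs delta := 0 | count := 4 | result := 0 | iter idx=3: | result := 0 | iter idx=4: | result := 0 | iter idx=5: | result := 0 | count := 2 | result 2; both end at 2.
Across all 45 domain points the two functions coincide.
verdict: equivalent


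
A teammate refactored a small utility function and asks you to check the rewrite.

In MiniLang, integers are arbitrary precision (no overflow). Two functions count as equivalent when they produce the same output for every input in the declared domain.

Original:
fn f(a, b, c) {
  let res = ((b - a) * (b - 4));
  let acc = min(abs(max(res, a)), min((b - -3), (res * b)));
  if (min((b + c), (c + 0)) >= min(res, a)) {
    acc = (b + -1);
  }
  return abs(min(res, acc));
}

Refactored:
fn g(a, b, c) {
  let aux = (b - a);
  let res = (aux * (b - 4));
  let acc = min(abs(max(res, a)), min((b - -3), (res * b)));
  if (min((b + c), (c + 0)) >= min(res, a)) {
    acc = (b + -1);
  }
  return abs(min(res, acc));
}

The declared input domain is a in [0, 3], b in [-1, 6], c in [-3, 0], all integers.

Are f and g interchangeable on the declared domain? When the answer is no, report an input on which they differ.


This is a faithful refactor — statement counts differ; and local variable names differ, but the computed results match everywhere.
Tracing a=3, b=5, c=-2: f: res := 2 | acc := 3 | (min((b + c), (c + 0)) >= min(res, a)): false | result 2 | g: aux := 2 | res := 2 | acc := 3 | (min((b + c), (c + 0)) >= min(res, a)): false | result 2 — matching result 2.
Every one of the 128 inputs gives matching results.
verdict: equivalent


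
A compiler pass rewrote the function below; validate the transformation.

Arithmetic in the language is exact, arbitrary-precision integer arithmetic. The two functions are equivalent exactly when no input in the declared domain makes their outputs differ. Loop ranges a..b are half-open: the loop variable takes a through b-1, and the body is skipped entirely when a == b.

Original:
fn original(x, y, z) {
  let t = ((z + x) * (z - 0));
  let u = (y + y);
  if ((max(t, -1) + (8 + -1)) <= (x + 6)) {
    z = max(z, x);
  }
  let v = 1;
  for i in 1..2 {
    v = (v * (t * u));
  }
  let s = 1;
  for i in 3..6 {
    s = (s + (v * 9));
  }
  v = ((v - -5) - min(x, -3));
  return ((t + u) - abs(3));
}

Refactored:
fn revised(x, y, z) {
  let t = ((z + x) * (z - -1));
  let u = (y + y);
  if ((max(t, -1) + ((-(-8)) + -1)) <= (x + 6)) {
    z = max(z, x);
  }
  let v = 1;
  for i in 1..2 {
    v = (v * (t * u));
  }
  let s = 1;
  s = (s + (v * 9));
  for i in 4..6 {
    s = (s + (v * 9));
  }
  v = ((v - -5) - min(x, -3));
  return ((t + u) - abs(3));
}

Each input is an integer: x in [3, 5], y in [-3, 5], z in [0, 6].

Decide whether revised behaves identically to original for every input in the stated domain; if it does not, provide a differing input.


Try x=3, y=-3, z=0.
original: t := 0 | u := -6 | ((max(t, -1) + (8 + -1)) <= (x + 6)): true | z := 3 | v := 1 | iter i=1: | v := 0 | s := 1 | iter i=3: | s := 1 | iter i=4: | s := 1 | iter i=5: | s := 1 | v := 8 | result -9
revised: t := 3 | u := -6 | ((max(t, -1) + ((-(-8)) + -1)) <= (x + 6)): false | v := 1 | iter i=1: | v := -18 | s := 1 | s := -161 | iter i=4: | s := -323 | iter i=5: | s := -485 | v := -10 | result -6
-9 != -6, so the rewrite changes behavior.
verdict: not equivalent; witness: x=3, y=-3, z=0


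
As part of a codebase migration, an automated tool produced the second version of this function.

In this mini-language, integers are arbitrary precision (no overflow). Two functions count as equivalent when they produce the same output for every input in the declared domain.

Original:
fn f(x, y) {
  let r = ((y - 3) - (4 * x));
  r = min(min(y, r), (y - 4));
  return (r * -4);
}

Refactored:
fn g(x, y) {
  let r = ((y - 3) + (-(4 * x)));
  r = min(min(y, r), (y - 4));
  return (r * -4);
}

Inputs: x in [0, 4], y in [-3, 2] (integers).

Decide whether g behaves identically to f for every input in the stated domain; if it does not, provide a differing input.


The two are interchangeable: arithmetic usage differs, and every declared input agrees.
As a probe, take x=0, y=0: f runs r = -3; r = -4; return 16; g runs r = -3; r = -4; return 16; both end at 16.
Across all 30 domain points the two functions coincide.
verdict: equivalent


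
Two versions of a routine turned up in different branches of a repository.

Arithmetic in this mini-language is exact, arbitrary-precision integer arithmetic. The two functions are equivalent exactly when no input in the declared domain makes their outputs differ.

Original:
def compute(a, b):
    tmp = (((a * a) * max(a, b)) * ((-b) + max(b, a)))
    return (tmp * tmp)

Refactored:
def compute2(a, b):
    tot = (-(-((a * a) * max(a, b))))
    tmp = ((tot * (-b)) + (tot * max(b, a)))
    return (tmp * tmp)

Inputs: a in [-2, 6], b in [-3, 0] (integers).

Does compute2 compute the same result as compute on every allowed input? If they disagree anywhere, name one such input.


Behavior is preserved: although arithmetic usage differs; statement counts differ; local variable names differ, the outputs never diverge.
One worked example (a=5, b=-2) — compute: tmp = 875; return 765625; compute2: tot = 125; tmp = 875; return 765625; agreement on 765625.
Across all 36 domain points the two functions coincide.
verdict: equivalent


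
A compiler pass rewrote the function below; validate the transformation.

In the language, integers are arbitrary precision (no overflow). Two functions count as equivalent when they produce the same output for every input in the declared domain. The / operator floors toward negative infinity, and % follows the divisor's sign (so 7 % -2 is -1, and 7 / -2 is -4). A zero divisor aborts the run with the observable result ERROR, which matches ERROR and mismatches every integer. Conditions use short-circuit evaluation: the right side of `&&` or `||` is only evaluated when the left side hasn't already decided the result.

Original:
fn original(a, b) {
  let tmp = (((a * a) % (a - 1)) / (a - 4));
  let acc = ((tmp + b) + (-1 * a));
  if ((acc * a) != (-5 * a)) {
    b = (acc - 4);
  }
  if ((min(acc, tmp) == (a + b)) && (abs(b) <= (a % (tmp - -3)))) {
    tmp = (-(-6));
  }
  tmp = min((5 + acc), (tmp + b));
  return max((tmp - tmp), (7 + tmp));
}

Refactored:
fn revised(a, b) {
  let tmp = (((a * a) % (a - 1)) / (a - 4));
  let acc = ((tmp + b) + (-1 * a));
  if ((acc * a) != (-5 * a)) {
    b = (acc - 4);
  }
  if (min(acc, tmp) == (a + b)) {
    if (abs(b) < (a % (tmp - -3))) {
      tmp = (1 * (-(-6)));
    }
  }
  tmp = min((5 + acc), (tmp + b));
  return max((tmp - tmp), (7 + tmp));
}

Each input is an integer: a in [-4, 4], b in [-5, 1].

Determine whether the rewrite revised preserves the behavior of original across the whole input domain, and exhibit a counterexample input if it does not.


At a=0, b=0: original gives 12, revised gives 7.
verdict: not equivalent; witness: a=0, b=0


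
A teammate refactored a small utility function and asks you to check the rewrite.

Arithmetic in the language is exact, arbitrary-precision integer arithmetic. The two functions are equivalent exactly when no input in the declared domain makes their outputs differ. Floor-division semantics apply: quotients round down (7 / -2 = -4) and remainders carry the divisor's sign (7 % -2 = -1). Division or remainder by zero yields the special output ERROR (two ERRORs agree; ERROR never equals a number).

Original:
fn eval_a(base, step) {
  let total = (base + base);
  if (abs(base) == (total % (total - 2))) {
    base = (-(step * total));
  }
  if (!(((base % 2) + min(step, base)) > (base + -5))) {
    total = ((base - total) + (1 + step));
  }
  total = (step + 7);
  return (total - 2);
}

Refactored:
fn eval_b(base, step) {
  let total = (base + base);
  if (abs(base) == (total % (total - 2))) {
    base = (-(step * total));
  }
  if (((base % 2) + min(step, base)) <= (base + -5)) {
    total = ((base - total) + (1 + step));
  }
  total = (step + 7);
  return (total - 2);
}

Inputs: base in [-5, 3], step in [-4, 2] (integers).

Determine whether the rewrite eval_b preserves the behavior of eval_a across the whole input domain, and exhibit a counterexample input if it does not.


Equivalent — the differences include boolean connective usage differs, and comparison usage differs, yet no declared input distinguishes the two.
Spot check at base=-4, step=2 — eval_a: total becomes -8; next (abs(base) == (total % (total - 2))) evaluates to false; next (!(((base % 2) + min(step, base)) > (base + -5))) evaluates to false; next total becomes 9; next final value 7. eval_b: total becomes -8; next (abs(base) == (total % (total - 2))) evaluates to false; next (((base % 2) + min(step, base)) <= (base + -5)) evaluates to false; next total becomes 9; next final value 7. Both give 7.
Across all 63 domain points the two functions coincide.
verdict: equivalent


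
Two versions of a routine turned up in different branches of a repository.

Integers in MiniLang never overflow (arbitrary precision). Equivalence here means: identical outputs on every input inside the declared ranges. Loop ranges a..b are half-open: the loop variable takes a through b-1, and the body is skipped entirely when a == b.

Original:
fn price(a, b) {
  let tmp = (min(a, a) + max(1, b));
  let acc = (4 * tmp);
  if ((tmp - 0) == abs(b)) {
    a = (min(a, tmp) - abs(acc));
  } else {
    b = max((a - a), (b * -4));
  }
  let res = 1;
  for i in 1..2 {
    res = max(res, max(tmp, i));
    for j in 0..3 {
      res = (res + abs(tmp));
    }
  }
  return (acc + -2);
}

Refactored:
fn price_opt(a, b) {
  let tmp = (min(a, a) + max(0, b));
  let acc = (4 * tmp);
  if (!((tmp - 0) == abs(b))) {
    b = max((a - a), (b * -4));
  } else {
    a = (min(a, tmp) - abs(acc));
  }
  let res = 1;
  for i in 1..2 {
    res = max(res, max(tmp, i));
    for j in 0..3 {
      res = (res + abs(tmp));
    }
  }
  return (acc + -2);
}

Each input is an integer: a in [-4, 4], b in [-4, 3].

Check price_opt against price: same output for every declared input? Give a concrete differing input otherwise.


Try a=-4, b=-4.
price: tmp = -3; acc = -12; ((tmp - 0) == abs(b)) -> false; b = 16; res = 1; [i=1]; res = 1; [j=0]; res = 4; [j=1]; res = 7; [j=2]; res = 10; return -14
price_opt: tmp = -4; acc = -16; (!((tmp - 0) == abs(b))) -> true; b = 16; res = 1; [i=1]; res = 1; [j=0]; res = 5; [j=1]; res = 9; [j=2]; res = 13; return -18
-14 != -18, so the rewrite changes behavior.
verdict: not equivalent; witness: a=-4, b=-4


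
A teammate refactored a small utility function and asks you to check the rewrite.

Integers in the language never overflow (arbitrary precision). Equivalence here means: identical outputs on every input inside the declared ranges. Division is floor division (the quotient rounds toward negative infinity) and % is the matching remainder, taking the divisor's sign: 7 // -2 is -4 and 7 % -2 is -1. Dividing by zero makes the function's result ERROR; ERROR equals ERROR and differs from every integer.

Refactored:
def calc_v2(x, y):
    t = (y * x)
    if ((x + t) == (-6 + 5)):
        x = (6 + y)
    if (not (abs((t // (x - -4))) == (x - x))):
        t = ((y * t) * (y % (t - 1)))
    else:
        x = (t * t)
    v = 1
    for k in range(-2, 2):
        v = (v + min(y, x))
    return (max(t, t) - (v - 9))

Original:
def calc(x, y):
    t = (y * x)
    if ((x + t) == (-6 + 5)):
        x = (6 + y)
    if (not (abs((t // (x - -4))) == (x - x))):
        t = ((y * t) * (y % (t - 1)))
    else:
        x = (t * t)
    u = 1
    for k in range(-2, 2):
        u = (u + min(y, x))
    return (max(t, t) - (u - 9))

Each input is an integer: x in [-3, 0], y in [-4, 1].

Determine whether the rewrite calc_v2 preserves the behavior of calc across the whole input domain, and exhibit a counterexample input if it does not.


Side by side, the visible changes include: local variable names differ.
As a probe, take x=-3, y=-2: calc runs t := 6 | ((x + t) == (-6 + 5)): false | (not (abs((t // (x - -4))) == (x - x))): true | t := -36 | u := 1 | iter k=-2: | u := -2 | iter k=-1: | u := -5 | iter k=0: | u := -8 | iter k=1: | u := -11 | result -16; calc_v2 runs t := 6 | ((x + t) == (-6 + 5)): false | (not (abs((t // (x - -4))) == (x - x))): true | t := -36 | v := 1 | iter k=-2: | v := -2 | iter k=-1: | v := -5 | iter k=0: | v := -8 | iter k=1: | v := -11 | result -16; both end at -16.
Every one of the 24 inputs gives matching results.
verdict: equivalent


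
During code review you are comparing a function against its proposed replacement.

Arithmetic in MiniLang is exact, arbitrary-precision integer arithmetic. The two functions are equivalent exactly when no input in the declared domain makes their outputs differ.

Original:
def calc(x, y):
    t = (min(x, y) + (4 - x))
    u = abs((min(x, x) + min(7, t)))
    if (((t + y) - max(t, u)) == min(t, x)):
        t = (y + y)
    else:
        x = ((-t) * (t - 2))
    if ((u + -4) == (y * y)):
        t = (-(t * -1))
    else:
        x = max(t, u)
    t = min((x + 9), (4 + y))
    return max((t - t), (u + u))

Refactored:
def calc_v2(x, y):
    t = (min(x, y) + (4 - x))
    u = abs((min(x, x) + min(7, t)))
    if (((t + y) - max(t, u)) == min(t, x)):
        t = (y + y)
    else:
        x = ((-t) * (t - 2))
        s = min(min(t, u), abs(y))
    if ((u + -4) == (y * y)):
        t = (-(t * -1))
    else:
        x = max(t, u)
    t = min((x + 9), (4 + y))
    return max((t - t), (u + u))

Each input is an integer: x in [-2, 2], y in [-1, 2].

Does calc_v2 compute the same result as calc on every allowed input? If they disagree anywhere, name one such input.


Behavior is preserved: although min/max/abs usage differs; local variable names differ; statement counts differ, the outputs never diverge.
One worked example (x=1, y=-1) — calc: t=2, then u=3, then (((t + y) - max(t, u)) == min(t, x)) is false, then x=0, then ((u + -4) == (y * y)) is false, then x=3, then t=3, then returns 6; calc_v2: t=2, then u=3, then (((t + y) - max(t, u)) == min(t, x)) is false, then x=0, then s=1, then ((u + -4) == (y * y)) is false, then x=3, then t=3, then returns 6; agreement on 6.
Checked all 20 inputs in the declared domain: the outputs agree on every one.
verdict: equivalent


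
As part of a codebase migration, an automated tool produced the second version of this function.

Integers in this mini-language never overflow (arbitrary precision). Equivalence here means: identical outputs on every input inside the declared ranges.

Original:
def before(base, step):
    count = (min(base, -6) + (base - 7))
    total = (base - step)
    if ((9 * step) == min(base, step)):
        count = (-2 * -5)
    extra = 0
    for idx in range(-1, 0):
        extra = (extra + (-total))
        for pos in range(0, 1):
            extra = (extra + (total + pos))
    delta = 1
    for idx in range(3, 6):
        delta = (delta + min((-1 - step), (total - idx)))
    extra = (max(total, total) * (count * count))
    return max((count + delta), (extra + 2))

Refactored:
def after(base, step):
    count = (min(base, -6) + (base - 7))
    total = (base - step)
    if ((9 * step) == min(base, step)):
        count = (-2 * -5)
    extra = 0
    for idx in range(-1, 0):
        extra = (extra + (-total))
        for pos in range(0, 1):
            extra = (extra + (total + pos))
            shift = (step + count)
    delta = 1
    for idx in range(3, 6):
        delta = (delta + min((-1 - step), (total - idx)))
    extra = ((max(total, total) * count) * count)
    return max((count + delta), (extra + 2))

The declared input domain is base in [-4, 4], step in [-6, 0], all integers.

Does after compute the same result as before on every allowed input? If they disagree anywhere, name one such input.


This is a faithful refactor — statement counts differ, plus arithmetic usage differs, plus local variable names differ, but the computed results match everywhere.
One worked example (base=1, step=0) — before: count := -12 | total := 1 | ((9 * step) == min(base, step)): true | count := 10 | extra := 0 | iter idx=-1: | extra := -1 | iter pos=0: | extra := 0 | delta := 1 | iter idx=3: | delta := -1 | iter idx=4: | delta := -4 | iter idx=5: | delta := -8 | extra := 100 | result 102; after: count := -12 | total := 1 | ((9 * step) == min(base, step)): true | count := 10 | extra := 0 | iter idx=-1: | extra := -1 | iter pos=0: | extra := 0 | shift := 10 | delta := 1 | iter idx=3: | delta := -1 | iter idx=4: | delta := -4 | iter idx=5: | delta := -8 | extra := 100 | result 102; agreement on 102.
An exhaustive pass over the 63 declared inputs shows identical outputs.
verdict: equivalent


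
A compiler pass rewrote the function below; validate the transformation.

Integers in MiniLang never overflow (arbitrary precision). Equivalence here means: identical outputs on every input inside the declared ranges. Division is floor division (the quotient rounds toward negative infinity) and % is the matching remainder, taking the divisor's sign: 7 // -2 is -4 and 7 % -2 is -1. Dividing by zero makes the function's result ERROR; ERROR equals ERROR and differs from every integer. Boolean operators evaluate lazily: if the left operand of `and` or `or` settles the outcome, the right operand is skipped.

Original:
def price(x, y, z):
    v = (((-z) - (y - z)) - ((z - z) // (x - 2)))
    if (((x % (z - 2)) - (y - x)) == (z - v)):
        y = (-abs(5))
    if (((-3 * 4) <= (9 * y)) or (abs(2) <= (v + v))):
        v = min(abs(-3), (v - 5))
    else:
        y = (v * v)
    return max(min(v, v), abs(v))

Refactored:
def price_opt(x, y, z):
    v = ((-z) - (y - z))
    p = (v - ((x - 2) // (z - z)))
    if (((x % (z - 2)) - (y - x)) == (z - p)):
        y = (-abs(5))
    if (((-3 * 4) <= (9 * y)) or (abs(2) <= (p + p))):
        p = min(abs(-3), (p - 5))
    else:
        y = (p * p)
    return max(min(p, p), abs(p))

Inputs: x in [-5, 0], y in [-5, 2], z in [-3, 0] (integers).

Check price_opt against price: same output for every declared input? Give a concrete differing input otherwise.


Take x=-5, y=-5, z=-3.
price: v = 5; (((x % (z - 2)) - (y - x)) == (z - v)) -> false; (((-3 * 4) <= (9 * y)) or (abs(2) <= (v + v))) -> true; v = 0; return 0
price_opt: v = 5; division by zero -> ERROR
0 != ERROR, so the rewrite changes behavior.
verdict: not equivalent; witness: x=-5, y=-5, z=-3


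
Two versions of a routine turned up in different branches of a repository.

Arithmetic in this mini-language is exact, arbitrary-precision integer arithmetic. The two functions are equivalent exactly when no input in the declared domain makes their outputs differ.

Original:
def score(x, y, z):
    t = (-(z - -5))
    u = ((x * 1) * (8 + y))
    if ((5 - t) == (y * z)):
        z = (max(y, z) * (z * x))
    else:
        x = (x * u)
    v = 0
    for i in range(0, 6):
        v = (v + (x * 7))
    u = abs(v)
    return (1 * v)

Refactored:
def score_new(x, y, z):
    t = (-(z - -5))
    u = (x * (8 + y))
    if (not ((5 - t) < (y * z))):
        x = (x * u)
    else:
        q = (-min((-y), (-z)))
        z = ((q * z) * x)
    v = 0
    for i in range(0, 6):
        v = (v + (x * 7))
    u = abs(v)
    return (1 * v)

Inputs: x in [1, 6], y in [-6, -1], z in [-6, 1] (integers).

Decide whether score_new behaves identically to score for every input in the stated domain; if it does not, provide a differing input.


Run the pair on x=1, y=-6, z=-6.
score: t := 1 | u := 2 | ((5 - t) == (y * z)): false | x := 2 | v := 0 | iter i=0: | v := 14 | iter i=1: | v := 28 | iter i=2: | v := 42 | iter i=3: | v := 56 | iter i=4: | v := 70 | iter i=5: | v := 84 | u := 84 | result 84
score_new: t := 1 | u := 2 | (not ((5 - t) < (y * z))): false | q := -6 | z := 36 | v := 0 | iter i=0: | v := 7 | iter i=1: | v := 14 | iter i=2: | v := 21 | iter i=3: | v := 28 | iter i=4: | v := 35 | iter i=5: | v := 42 | u := 42 | result 42
84 against 42: the behavior changed.
verdict: not equivalent; witness: x=1, y=-6, z=-6


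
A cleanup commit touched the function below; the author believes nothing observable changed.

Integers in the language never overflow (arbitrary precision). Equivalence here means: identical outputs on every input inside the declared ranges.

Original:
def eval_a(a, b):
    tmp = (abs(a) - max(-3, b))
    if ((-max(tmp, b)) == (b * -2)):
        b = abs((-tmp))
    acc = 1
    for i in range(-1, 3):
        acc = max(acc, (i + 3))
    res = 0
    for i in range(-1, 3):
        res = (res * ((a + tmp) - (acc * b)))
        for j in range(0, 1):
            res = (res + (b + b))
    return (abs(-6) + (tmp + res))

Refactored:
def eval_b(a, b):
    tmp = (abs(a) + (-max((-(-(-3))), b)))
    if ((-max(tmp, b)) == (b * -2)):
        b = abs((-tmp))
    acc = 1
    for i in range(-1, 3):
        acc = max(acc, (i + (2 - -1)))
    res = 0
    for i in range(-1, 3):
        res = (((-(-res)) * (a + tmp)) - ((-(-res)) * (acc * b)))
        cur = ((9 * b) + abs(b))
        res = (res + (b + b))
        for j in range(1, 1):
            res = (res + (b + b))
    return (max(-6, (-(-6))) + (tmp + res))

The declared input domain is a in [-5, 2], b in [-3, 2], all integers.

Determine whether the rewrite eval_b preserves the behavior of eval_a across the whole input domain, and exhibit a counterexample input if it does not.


Changes here: loop structure differs; constant usage differs; arithmetic usage differs; local variable names differ; statement counts differ; min/max/abs usage differs; the full 48-point sweep finds no disagreement.
verdict: equivalent


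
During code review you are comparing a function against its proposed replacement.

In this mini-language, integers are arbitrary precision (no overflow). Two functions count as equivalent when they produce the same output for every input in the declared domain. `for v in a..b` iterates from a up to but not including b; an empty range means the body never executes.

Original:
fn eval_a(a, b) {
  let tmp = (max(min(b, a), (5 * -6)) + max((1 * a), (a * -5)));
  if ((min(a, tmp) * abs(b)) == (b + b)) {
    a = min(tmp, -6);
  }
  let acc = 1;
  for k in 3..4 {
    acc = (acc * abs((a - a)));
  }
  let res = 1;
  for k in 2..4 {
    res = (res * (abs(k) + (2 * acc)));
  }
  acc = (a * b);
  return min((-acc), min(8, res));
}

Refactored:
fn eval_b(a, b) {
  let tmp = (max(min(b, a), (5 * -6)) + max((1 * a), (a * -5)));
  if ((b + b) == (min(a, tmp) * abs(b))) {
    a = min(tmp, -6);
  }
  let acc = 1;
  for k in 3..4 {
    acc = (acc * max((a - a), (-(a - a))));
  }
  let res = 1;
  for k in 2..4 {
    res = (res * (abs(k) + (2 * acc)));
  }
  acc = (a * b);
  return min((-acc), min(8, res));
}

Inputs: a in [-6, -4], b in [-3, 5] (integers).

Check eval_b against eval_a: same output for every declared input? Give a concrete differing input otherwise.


Behavior is preserved: although arithmetic usage differs, min/max/abs usage differs, the outputs never diverge.
As a probe, take a=-5, b=2: eval_a runs tmp=20, then ((min(a, tmp) * abs(b)) == (b + b)) is false, then acc=1, then (k=3), then acc=0, then res=1, then (k=2), then res=2, then (k=3), then res=6, then acc=-10, then returns 6; eval_b runs tmp=20, then ((b + b) == (min(a, tmp) * abs(b))) is false, then acc=1, then (k=3), then acc=0, then res=1, then (k=2), then res=2, then (k=3), then res=6, then acc=-10, then returns 6; both end at 6.
Checked all 27 inputs in the declared domain: the outputs agree on every one.
verdict: equivalent


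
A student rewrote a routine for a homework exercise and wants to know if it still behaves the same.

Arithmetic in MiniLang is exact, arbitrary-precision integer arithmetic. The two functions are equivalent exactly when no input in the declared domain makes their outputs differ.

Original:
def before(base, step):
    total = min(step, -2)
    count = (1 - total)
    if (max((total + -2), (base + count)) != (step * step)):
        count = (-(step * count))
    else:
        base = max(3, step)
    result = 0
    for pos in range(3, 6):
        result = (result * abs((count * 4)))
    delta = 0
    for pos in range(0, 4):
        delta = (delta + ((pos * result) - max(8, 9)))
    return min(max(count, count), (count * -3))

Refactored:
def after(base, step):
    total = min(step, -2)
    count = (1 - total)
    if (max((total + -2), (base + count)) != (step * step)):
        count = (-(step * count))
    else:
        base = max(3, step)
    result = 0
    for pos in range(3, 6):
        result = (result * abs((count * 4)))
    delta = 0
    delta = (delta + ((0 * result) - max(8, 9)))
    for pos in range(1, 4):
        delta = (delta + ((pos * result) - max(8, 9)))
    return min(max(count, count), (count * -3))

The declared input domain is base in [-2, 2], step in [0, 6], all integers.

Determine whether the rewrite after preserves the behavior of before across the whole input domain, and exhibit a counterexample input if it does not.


Behavior is preserved: although loop structure differs, and min/max/abs usage differs, and statement counts differ, and arithmetic usage differs, and constant usage differs, the outputs never diverge.
Tracing base=1, step=1: before: total becomes -2; next count becomes 3; next (max((total + -2), (base + count)) != (step * step)) evaluates to true; next count becomes -3; next result becomes 0; next at pos=3:; next result becomes 0; next at pos=4:; next result becomes 0; next at pos=5:; next result becomes 0; next delta becomes 0; next at pos=0:; next delta becomes -9; next at pos=1:; next delta becomes -18; next at pos=2:; next delta becomes -27; next at pos=3:; next delta becomes -36; next final value -3 | after: total becomes -2; next count becomes 3; next (max((total + -2), (base + count)) != (step * step)) evaluates to true; next count becomes -3; next result becomes 0; next at pos=3:; next result becomes 0; next at pos=4:; next result becomes 0; next at pos=5:; next result becomes 0; next delta becomes 0; next delta becomes -9; next at pos=1:; next delta becomes -18; next at pos=2:; next delta becomes -27; next at pos=3:; next delta becomes -36; next final value -3 — matching result -3.
Every one of the 35 inputs gives matching results.
verdict: equivalent


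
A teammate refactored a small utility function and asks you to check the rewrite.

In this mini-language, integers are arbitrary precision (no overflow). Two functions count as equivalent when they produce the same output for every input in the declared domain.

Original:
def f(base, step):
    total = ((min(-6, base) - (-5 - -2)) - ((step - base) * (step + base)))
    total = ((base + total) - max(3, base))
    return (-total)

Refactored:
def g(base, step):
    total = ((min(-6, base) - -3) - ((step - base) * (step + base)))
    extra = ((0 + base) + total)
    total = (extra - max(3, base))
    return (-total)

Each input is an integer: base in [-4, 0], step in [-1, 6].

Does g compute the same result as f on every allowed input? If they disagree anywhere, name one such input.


Behavior is preserved: although local variable names differ, arithmetic usage differs, constant usage differs, statement counts differ, the outputs never diverge.
As a probe, take base=-1, step=1: f runs total becomes -3; next total becomes -7; next final value 7; g runs total becomes -3; next extra becomes -4; next total becomes -7; next final value 7; both end at 7.
Across all 40 domain points the two functions coincide.
verdict: equivalent


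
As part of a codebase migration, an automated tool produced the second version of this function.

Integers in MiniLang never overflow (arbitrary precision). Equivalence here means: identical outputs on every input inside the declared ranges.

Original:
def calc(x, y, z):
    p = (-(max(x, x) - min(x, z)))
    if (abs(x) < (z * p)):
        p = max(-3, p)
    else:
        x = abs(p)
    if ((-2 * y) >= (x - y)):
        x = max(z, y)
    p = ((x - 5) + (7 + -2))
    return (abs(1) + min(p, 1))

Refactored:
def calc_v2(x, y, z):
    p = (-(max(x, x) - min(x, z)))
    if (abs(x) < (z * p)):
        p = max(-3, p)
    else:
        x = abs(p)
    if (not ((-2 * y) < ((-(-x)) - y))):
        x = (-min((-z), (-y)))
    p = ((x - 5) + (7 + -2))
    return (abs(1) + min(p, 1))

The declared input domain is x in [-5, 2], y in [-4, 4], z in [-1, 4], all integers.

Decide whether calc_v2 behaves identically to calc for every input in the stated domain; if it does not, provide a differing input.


The two are interchangeable: min/max/abs usage differs, and boolean connective usage differs, and comparison usage differs, and every declared input agrees.
Tracing x=-5, y=3, z=2: calc: p becomes 0; next (abs(x) < (z * p)) evaluates to false; next x becomes 0; next ((-2 * y) >= (x - y)) evaluates to false; next p becomes 0; next final value 1 | calc_v2: p becomes 0; next (abs(x) < (z * p)) evaluates to false; next x becomes 0; next (not ((-2 * y) < ((-(-x)) - y))) evaluates to false; next p becomes 0; next final value 1 — matching result 1.
Sweeping the whole domain (432 inputs) finds no disagreement.
verdict: equivalent


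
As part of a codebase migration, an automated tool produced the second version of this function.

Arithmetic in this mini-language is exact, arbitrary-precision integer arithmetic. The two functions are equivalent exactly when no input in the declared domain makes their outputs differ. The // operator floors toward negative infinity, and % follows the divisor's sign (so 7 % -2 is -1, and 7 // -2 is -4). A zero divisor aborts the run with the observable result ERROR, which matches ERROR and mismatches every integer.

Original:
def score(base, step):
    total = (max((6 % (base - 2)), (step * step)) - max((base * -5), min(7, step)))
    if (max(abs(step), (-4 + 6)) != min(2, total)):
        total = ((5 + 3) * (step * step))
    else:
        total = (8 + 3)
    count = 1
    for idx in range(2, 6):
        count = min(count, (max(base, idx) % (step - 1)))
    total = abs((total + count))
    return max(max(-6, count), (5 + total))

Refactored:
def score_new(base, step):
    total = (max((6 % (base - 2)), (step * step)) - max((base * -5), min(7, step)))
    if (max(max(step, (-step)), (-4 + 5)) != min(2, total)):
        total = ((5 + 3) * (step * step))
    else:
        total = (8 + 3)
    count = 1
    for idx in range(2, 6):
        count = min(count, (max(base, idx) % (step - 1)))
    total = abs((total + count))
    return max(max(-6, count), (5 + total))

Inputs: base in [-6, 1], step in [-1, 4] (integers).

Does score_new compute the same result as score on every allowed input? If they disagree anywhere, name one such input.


Try base=0, step=-1.
score: total := 1 | (max(abs(step), (-4 + 6)) != min(2, total)): true | total := 8 | count := 1 | iter idx=2: | count := 0 | iter idx=3: | count := -1 | iter idx=4: | count := -1 | iter idx=5: | count := -1 | total := 7 | result 12
score_new: total := 1 | (max(max(step, (-step)), (-4 + 5)) != min(2, total)): false | total := 11 | count := 1 | iter idx=2: | count := 0 | iter idx=3: | count := -1 | iter idx=4: | count := -1 | iter idx=5: | count := -1 | total := 10 | result 15
12 against 15: the behavior changed.
verdict: not equivalent; witness: base=0, step=-1


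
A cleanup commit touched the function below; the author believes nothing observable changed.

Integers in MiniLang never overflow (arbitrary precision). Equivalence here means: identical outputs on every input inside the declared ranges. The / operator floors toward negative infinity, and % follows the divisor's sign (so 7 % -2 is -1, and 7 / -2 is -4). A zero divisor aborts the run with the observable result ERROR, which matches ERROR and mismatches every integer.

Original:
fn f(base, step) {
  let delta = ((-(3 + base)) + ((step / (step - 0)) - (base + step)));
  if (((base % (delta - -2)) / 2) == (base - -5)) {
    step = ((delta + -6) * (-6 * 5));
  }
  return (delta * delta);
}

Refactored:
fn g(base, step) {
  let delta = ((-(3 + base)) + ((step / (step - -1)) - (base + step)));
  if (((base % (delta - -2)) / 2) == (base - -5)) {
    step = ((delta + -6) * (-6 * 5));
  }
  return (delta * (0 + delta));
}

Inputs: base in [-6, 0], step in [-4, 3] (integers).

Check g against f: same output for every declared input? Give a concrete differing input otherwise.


Consider the input base=-6, step=-2.
f: delta=12, then (((base % (delta - -2)) / 2) == (base - -5)) is false, then returns 144
g: delta=13, then (((base % (delta - -2)) / 2) == (base - -5)) is false, then returns 169
144 vs 169 — the two versions disagree here.
verdict: not equivalent; witness: base=-6, step=-2


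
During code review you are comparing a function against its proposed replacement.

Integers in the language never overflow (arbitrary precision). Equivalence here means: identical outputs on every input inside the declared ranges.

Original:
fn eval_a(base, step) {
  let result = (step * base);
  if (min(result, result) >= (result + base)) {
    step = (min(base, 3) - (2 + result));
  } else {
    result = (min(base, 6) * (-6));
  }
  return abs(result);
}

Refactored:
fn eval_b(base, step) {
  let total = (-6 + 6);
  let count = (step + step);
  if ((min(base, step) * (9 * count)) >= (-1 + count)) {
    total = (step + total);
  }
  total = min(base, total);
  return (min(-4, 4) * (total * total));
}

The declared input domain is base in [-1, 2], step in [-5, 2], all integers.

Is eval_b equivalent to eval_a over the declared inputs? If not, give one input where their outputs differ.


These are not equivalent — on base=-1, step=-5 the outputs split (5 vs -100).
eval_a: result = 5; (min(result, result) >= (result + base)) -> true; step = -8; return 5
eval_b: total = 0; count = -10; ((min(base, step) * (9 * count)) >= (-1 + count)) -> true; total = -5; total = -5; return -100
verdict: not equivalent; witness: base=-1, step=-5


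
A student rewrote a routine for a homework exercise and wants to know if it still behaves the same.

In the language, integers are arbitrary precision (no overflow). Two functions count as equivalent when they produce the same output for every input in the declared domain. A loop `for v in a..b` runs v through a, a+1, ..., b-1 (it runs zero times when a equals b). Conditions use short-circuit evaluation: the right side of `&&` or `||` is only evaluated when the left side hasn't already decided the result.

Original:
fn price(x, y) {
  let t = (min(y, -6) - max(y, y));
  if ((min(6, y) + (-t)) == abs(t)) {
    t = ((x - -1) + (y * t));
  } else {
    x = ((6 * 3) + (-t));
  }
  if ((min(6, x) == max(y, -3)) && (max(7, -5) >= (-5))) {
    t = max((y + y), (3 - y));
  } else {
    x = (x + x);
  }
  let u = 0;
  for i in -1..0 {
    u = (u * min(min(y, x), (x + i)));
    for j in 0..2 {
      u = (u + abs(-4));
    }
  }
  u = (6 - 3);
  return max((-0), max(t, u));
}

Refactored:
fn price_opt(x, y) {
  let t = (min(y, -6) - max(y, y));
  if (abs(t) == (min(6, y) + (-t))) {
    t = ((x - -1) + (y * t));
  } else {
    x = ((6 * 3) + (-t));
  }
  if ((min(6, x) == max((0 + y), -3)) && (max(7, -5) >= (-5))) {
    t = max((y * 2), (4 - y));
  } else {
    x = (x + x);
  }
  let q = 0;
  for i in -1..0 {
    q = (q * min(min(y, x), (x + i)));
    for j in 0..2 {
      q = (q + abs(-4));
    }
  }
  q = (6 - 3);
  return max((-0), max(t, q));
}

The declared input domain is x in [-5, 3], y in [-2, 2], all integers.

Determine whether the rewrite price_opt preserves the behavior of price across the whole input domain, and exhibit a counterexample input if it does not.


There is a counterexample at x=0, y=0: 3 on one side, 4 on the other.
price: t=-6, then ((min(6, y) + (-t)) == abs(t)) is true, then t=1, then ((min(6, x) == max(y, -3)) && (max(7, -5) >= (-5))) is true, then t=3, then u=0, then (i=-1), then u=0, then (j=0), then u=4, then (j=1), then u=8, then u=3, then returns 3
price_opt: t=-6, then (abs(t) == (min(6, y) + (-t))) is true, then t=1, then ((min(6, x) == max((0 + y), -3)) && (max(7, -5) >= (-5))) is true, then t=4, then q=0, then (i=-1), then q=0, then (j=0), then q=4, then (j=1), then q=8, then q=3, then returns 4
verdict: not equivalent; witness: x=0, y=0


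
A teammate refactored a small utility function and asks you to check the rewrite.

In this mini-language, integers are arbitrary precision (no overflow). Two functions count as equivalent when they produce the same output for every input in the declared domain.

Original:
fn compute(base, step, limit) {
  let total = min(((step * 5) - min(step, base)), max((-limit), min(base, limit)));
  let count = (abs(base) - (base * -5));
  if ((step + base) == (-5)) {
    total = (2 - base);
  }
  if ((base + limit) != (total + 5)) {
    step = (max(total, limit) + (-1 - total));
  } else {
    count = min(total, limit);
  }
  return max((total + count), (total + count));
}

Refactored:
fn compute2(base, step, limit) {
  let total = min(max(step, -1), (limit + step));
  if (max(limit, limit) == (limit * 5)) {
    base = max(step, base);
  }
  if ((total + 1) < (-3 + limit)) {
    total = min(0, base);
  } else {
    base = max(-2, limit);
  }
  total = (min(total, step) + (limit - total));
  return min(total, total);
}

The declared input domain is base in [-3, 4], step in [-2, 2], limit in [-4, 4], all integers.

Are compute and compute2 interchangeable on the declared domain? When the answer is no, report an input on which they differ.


Run the pair on base=-3, step=-2, limit=-4.
compute: total := -7 | count := -12 | ((step + base) == (-5)): true | total := 5 | ((base + limit) != (total + 5)): true | step := -1 | result -7
compute2: total := -6 | (max(limit, limit) == (limit * 5)): false | ((total + 1) < (-3 + limit)): false | base := -2 | total := -4 | result -4
-7 != -4, so the rewrite changes behavior.
verdict: not equivalent; witness: base=-3, step=-2, limit=-4


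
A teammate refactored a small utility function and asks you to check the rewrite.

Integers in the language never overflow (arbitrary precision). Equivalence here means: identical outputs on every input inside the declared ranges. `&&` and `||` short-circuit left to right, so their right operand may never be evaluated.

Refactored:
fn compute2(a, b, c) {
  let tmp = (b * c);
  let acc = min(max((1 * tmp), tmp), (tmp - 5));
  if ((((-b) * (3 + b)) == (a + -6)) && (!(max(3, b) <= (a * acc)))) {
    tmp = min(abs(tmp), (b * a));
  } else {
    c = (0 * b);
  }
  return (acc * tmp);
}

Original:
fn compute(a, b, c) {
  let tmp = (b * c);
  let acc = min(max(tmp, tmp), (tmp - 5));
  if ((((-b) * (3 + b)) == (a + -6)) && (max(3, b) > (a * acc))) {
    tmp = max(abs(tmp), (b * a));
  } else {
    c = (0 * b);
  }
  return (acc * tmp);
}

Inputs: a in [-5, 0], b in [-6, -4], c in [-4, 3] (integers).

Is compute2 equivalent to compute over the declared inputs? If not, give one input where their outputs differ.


These are not equivalent — on a=-4, b=-5, c=-3 the outputs split (200 vs 150).
compute: tmp=15, then acc=10, then ((((-b) * (3 + b)) == (a + -6)) && (max(3, b) > (a * acc))) is true, then tmp=20, then returns 200
compute2: tmp=15, then acc=10, then ((((-b) * (3 + b)) == (a + -6)) && (!(max(3, b) <= (a * acc)))) is true, then tmp=15, then returns 150
verdict: not equivalent; witness: a=-4, b=-5, c=-3
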